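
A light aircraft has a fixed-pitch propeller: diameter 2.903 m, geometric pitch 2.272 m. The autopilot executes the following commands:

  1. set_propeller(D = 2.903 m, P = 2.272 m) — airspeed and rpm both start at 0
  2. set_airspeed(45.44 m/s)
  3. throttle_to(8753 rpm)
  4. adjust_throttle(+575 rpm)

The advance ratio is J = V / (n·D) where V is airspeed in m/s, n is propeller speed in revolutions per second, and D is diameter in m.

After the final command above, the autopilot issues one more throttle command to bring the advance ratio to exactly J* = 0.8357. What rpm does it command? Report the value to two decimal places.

set_propeller: D = 2.903 m, P = 2.272 m (p = P/D = 0.782639); state ← (V=0, rpm=0)
set_airspeed(45.44): V ← 45.44 m/s
throttle_to(8753): rpm ← 8753
adjust_throttle(+575): rpm ← 8753 +575 = 9328
final state: V = 45.44 m/s, rpm = 9328 → n = rpm/60 = 155.466667 rev/s
target J* = 0.8357; solve J* = V/(n·D) for n: n = V/(J*·D) = 45.44/(0.8357 × 2.903) = 18.730134 rev/s
rpm = 60·n = 1123.808041

rpm = 1123.81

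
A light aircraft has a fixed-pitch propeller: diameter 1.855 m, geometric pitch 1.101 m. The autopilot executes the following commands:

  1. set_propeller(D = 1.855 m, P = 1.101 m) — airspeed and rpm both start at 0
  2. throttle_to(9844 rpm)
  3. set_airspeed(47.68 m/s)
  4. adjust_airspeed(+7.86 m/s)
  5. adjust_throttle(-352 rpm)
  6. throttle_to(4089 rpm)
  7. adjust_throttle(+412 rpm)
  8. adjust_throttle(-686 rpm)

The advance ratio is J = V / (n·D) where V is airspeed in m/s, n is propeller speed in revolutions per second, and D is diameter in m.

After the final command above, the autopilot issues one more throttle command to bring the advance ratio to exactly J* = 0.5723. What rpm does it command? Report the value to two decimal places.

rpm = 3138.99

set_propeller: D = 1.855 m, P = 1.101 m (p = P/D = 0.593531); state ← (V=0, rpm=0)
throttle_to(9844): rpm ← 9844
set_airspeed(47.68): V ← 47.68 m/s
adjust_airspeed(+7.86): V ← 47.68 +7.86 = 55.54 m/s
adjust_throttle(-352): rpm ← 9844 -352 = 9492
throttle_to(4089): rpm ← 4089
adjust_throttle(+412): rpm ← 4089 +412 = 4501
adjust_throttle(-686): rpm ← 4501 -686 = 3815
final state: V = 55.54 m/s, rpm = 3815 → n = rpm/60 = 63.583333 rev/s
target J* = 0.5723; solve J* = V/(n·D) for n: n = V/(J*·D) = 55.54/(0.5723 × 1.855) = 52.316444 rev/s
rpm = 60·n = 3138.986630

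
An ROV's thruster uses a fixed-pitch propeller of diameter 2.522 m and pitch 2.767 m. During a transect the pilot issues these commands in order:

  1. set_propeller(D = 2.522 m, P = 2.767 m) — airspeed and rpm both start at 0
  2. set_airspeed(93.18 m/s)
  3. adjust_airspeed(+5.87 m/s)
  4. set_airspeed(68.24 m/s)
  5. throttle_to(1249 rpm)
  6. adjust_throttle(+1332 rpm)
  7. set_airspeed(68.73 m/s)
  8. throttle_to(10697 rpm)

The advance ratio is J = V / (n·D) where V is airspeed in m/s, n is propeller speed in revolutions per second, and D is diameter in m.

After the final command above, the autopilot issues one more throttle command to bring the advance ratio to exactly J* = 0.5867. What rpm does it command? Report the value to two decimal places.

rpm = 2787.00

set_propeller: D = 2.522 m, P = 2.767 m (p = P/D = 1.097145); state ← (V=0, rpm=0)
set_airspeed(93.18): V ← 93.18 m/s
adjust_airspeed(+5.87): V ← 93.18 +5.87 = 99.05 m/s
set_airspeed(68.24): V ← 68.24 m/s
throttle_to(1249): rpm ← 1249
adjust_throttle(+1332): rpm ← 1249 +1332 = 2581
set_airspeed(68.73): V ← 68.73 m/s
throttle_to(10697): rpm ← 10697
final state: V = 68.73 m/s, rpm = 10697 → n = rpm/60 = 178.283333 rev/s
target J* = 0.5867; solve J* = V/(n·D) for n: n = V/(J*·D) = 68.73/(0.5867 × 2.522) = 46.449942 rev/s
rpm = 60·n = 2786.996503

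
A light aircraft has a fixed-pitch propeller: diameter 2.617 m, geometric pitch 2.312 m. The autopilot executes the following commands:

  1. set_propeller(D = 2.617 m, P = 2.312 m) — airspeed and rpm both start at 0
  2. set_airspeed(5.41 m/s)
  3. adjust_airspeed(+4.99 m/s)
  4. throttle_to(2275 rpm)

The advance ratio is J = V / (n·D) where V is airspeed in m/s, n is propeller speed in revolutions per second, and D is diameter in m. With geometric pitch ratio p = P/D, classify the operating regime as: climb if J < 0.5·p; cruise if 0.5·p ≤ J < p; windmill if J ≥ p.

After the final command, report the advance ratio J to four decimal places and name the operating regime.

J = 0.1048, regime = climb

set_propeller: D = 2.617 m, P = 2.312 m (p = P/D = 0.883454); state ← (V=0, rpm=0)
set_airspeed(5.41): V ← 5.41 m/s
adjust_airspeed(+4.99): V ← 5.41 +4.99 = 10.4 m/s
throttle_to(2275): rpm ← 2275
final state: V = 10.4 m/s, rpm = 2275 → n = rpm/60 = 37.916667 rev/s
J = V / (n·D) = 10.4 / (37.916667 × 2.617) = 0.104809
regime bands: climb J<0.4417 | cruise [0.4417, 0.8835) | windmill J≥0.8835
J = 0.1048 → climb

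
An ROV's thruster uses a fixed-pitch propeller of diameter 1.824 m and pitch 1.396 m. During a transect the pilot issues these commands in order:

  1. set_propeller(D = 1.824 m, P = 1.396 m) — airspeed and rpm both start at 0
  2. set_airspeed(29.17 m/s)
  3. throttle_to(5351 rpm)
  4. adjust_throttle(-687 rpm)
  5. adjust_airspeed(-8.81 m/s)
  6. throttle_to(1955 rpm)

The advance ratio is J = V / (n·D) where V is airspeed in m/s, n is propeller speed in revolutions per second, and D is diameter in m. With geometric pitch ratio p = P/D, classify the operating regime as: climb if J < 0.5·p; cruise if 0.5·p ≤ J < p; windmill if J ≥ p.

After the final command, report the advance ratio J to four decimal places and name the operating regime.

set_propeller: D = 1.824 m, P = 1.396 m (p = P/D = 0.765351); state ← (V=0, rpm=0)
set_airspeed(29.17): V ← 29.17 m/s
throttle_to(5351): rpm ← 5351
adjust_throttle(-687): rpm ← 5351 -687 = 4664
adjust_airspeed(-8.81): V ← 29.17 -8.81 = 20.36 m/s
throttle_to(1955): rpm ← 1955
final state: V = 20.36 m/s, rpm = 1955 → n = rpm/60 = 32.583333 rev/s
J = V / (n·D) = 20.36 / (32.583333 × 1.824) = 0.342576
regime bands: climb J<0.3827 | cruise [0.3827, 0.7654) | windmill J≥0.7654
J = 0.3426 → climb

J = 0.3426, regime = climb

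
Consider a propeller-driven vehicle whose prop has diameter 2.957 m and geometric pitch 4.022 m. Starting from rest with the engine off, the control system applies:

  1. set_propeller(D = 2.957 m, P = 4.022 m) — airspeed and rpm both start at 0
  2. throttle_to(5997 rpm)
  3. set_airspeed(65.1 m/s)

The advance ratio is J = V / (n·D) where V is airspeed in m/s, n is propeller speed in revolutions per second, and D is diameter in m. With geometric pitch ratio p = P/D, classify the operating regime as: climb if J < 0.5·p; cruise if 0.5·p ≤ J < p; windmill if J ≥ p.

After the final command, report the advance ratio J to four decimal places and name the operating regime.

J = 0.2203, regime = climb

set_propeller: D = 2.957 m, P = 4.022 m (p = P/D = 1.360162); state ← (V=0, rpm=0)
throttle_to(5997): rpm ← 5997
set_airspeed(65.1): V ← 65.1 m/s
final state: V = 65.1 m/s, rpm = 5997 → n = rpm/60 = 99.950000 rev/s
J = V / (n·D) = 65.1 / (99.950000 × 2.957) = 0.220266
regime bands: climb J<0.6801 | cruise [0.6801, 1.3602) | windmill J≥1.3602
J = 0.2203 → climb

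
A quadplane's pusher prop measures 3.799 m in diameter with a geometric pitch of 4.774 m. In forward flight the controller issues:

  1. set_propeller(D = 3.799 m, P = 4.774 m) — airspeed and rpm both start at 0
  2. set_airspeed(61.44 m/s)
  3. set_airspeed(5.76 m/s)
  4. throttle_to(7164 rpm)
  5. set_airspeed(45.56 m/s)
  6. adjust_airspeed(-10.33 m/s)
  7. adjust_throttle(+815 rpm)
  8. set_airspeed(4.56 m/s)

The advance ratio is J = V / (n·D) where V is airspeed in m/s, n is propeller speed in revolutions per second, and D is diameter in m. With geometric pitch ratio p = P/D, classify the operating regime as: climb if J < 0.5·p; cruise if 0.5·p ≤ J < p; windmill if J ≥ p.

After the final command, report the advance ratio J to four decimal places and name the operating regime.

set_propeller: D = 3.799 m, P = 4.774 m (p = P/D = 1.256646); state ← (V=0, rpm=0)
set_airspeed(61.44): V ← 61.44 m/s
set_airspeed(5.76): V ← 5.76 m/s
throttle_to(7164): rpm ← 7164
set_airspeed(45.56): V ← 45.56 m/s
adjust_airspeed(-10.33): V ← 45.56 -10.33 = 35.23 m/s
adjust_throttle(+815): rpm ← 7164 +815 = 7979
set_airspeed(4.56): V ← 4.56 m/s
final state: V = 4.56 m/s, rpm = 7979 → n = rpm/60 = 132.983333 rev/s
J = V / (n·D) = 4.56 / (132.983333 × 3.799) = 0.009026
regime bands: climb J<0.6283 | cruise [0.6283, 1.2566) | windmill J≥1.2566
J = 0.0090 → climb

J = 0.0090, regime = climb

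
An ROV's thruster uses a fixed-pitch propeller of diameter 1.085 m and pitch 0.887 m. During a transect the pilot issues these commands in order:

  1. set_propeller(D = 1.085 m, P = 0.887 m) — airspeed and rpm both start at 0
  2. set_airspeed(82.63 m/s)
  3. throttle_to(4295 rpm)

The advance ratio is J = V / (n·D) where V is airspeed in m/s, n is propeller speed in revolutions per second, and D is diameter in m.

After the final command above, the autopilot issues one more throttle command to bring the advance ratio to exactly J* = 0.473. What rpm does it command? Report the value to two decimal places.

set_propeller: D = 1.085 m, P = 0.887 m (p = P/D = 0.817512); state ← (V=0, rpm=0)
set_airspeed(82.63): V ← 82.63 m/s
throttle_to(4295): rpm ← 4295
final state: V = 82.63 m/s, rpm = 4295 → n = rpm/60 = 71.583333 rev/s
target J* = 0.473; solve J* = V/(n·D) for n: n = V/(J*·D) = 82.63/(0.473 × 1.085) = 161.007784 rev/s
rpm = 60·n = 9660.467065

rpm = 9660.47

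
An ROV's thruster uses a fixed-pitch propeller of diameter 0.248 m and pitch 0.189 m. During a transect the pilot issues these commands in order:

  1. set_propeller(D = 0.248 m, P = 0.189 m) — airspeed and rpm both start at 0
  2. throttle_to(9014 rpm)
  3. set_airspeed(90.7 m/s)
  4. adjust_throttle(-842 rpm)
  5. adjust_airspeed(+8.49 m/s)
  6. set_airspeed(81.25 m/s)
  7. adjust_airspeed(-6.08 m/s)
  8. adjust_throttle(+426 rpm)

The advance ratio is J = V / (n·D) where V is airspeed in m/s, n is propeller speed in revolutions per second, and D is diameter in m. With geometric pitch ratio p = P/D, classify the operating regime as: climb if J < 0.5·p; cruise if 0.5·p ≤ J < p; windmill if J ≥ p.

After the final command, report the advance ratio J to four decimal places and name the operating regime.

J = 2.1152, regime = windmill

set_propeller: D = 0.248 m, P = 0.189 m (p = P/D = 0.762097); state ← (V=0, rpm=0)
throttle_to(9014): rpm ← 9014
set_airspeed(90.7): V ← 90.7 m/s
adjust_throttle(-842): rpm ← 9014 -842 = 8172
adjust_airspeed(+8.49): V ← 90.7 +8.49 = 99.19 m/s
set_airspeed(81.25): V ← 81.25 m/s
adjust_airspeed(-6.08): V ← 81.25 -6.08 = 75.17 m/s
adjust_throttle(+426): rpm ← 8172 +426 = 8598
final state: V = 75.17 m/s, rpm = 8598 → n = rpm/60 = 143.300000 rev/s
J = V / (n·D) = 75.17 / (143.300000 × 0.248) = 2.115177
regime bands: climb J<0.3810 | cruise [0.3810, 0.7621) | windmill J≥0.7621
J = 2.1152 → windmill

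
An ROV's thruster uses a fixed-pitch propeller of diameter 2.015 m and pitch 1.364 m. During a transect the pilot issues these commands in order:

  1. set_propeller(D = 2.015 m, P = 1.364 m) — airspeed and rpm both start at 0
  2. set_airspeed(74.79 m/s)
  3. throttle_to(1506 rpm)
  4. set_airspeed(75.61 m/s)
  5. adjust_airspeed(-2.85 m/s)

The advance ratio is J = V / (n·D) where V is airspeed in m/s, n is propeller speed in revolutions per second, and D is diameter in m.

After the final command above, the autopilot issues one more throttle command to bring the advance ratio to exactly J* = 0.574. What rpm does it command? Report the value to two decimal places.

set_propeller: D = 2.015 m, P = 1.364 m (p = P/D = 0.676923); state ← (V=0, rpm=0)
set_airspeed(74.79): V ← 74.79 m/s
throttle_to(1506): rpm ← 1506
set_airspeed(75.61): V ← 75.61 m/s
adjust_airspeed(-2.85): V ← 75.61 -2.85 = 72.76 m/s
final state: V = 72.76 m/s, rpm = 1506 → n = rpm/60 = 25.100000 rev/s
target J* = 0.574; solve J* = V/(n·D) for n: n = V/(J*·D) = 72.76/(0.574 × 2.015) = 62.907981 rev/s
rpm = 60·n = 3774.478865

rpm = 3774.48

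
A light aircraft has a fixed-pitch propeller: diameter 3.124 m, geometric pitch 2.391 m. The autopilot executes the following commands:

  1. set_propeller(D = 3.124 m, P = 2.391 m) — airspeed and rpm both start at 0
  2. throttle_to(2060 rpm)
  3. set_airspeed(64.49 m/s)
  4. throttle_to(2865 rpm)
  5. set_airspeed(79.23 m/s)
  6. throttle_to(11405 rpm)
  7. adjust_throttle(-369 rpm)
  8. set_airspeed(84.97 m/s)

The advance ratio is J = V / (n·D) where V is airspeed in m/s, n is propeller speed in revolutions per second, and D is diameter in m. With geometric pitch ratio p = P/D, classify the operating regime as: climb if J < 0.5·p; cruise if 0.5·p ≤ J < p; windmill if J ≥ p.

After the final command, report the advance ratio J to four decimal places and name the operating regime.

set_propeller: D = 3.124 m, P = 2.391 m (p = P/D = 0.765365); state ← (V=0, rpm=0)
throttle_to(2060): rpm ← 2060
set_airspeed(64.49): V ← 64.49 m/s
throttle_to(2865): rpm ← 2865
set_airspeed(79.23): V ← 79.23 m/s
throttle_to(11405): rpm ← 11405
adjust_throttle(-369): rpm ← 11405 -369 = 11036
set_airspeed(84.97): V ← 84.97 m/s
final state: V = 84.97 m/s, rpm = 11036 → n = rpm/60 = 183.933333 rev/s
J = V / (n·D) = 84.97 / (183.933333 × 3.124) = 0.147875
regime bands: climb J<0.3827 | cruise [0.3827, 0.7654) | windmill J≥0.7654
J = 0.1479 → climb

J = 0.1479, regime = climb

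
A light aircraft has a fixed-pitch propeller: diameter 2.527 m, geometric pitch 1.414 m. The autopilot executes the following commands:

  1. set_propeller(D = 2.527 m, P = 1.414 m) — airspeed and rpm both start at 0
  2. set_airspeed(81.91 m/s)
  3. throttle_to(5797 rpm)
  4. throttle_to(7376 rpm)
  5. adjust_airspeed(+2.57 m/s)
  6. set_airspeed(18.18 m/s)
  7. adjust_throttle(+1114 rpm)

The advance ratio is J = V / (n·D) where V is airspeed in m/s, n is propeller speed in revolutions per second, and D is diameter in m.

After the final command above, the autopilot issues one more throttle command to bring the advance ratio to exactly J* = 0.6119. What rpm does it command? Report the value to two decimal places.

set_propeller: D = 2.527 m, P = 1.414 m (p = P/D = 0.559557); state ← (V=0, rpm=0)
set_airspeed(81.91): V ← 81.91 m/s
throttle_to(5797): rpm ← 5797
throttle_to(7376): rpm ← 7376
adjust_airspeed(+2.57): V ← 81.91 +2.57 = 84.48 m/s
set_airspeed(18.18): V ← 18.18 m/s
adjust_throttle(+1114): rpm ← 7376 +1114 = 8490
final state: V = 18.18 m/s, rpm = 8490 → n = rpm/60 = 141.500000 rev/s
target J* = 0.6119; solve J* = V/(n·D) for n: n = V/(J*·D) = 18.18/(0.6119 × 2.527) = 11.757316 rev/s
rpm = 60·n = 705.438949

rpm = 705.44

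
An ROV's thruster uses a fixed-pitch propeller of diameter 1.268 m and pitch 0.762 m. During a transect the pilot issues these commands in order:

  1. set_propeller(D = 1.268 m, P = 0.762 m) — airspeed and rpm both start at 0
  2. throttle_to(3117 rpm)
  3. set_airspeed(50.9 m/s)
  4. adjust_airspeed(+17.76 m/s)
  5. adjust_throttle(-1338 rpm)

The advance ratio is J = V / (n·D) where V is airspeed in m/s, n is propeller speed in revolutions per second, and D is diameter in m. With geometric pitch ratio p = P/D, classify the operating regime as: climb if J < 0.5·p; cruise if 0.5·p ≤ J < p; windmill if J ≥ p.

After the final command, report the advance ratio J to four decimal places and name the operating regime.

set_propeller: D = 1.268 m, P = 0.762 m (p = P/D = 0.600946); state ← (V=0, rpm=0)
throttle_to(3117): rpm ← 3117
set_airspeed(50.9): V ← 50.9 m/s
adjust_airspeed(+17.76): V ← 50.9 +17.76 = 68.66 m/s
adjust_throttle(-1338): rpm ← 3117 -1338 = 1779
final state: V = 68.66 m/s, rpm = 1779 → n = rpm/60 = 29.650000 rev/s
J = V / (n·D) = 68.66 / (29.650000 × 1.268) = 1.826248
regime bands: climb J<0.3005 | cruise [0.3005, 0.6009) | windmill J≥0.6009
J = 1.8262 → windmill

J = 1.8262, regime = windmill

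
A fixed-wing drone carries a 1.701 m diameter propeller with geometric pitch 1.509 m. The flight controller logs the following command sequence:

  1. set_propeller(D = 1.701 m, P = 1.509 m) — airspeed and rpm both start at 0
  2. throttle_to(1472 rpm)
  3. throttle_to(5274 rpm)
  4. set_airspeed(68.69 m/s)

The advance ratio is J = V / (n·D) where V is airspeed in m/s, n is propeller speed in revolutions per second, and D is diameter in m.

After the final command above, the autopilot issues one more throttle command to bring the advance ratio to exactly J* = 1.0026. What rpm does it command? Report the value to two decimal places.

rpm = 2416.64

set_propeller: D = 1.701 m, P = 1.509 m (p = P/D = 0.887125); state ← (V=0, rpm=0)
throttle_to(1472): rpm ← 1472
throttle_to(5274): rpm ← 5274
set_airspeed(68.69): V ← 68.69 m/s
final state: V = 68.69 m/s, rpm = 5274 → n = rpm/60 = 87.900000 rev/s
target J* = 1.0026; solve J* = V/(n·D) for n: n = V/(J*·D) = 68.69/(1.0026 × 1.701) = 40.277407 rev/s
rpm = 60·n = 2416.644414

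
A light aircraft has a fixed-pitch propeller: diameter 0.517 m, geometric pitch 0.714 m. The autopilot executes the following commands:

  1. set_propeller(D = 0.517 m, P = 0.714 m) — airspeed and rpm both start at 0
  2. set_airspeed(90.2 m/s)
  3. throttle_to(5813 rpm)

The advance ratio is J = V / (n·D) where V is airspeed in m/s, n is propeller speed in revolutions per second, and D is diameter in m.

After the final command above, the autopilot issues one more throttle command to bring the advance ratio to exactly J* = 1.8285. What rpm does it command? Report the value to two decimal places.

set_propeller: D = 0.517 m, P = 0.714 m (p = P/D = 1.381044); state ← (V=0, rpm=0)
set_airspeed(90.2): V ← 90.2 m/s
throttle_to(5813): rpm ← 5813
final state: V = 90.2 m/s, rpm = 5813 → n = rpm/60 = 96.883333 rev/s
target J* = 1.8285; solve J* = V/(n·D) for n: n = V/(J*·D) = 90.2/(1.8285 × 0.517) = 95.415961 rev/s
rpm = 60·n = 5724.957674

rpm = 5724.96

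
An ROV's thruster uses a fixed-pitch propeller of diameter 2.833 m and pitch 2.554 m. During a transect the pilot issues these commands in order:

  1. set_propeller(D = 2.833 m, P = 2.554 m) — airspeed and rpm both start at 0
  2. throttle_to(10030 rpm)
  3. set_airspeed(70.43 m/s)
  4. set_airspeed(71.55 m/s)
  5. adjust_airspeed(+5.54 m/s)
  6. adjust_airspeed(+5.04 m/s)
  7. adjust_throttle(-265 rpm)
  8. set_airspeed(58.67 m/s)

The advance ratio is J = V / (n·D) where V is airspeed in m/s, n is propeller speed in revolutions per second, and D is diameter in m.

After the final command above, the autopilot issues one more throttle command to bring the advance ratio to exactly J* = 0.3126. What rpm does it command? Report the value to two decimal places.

rpm = 3974.95

set_propeller: D = 2.833 m, P = 2.554 m (p = P/D = 0.901518); state ← (V=0, rpm=0)
throttle_to(10030): rpm ← 10030
set_airspeed(70.43): V ← 70.43 m/s
set_airspeed(71.55): V ← 71.55 m/s
adjust_airspeed(+5.54): V ← 71.55 +5.54 = 77.09 m/s
adjust_airspeed(+5.04): V ← 77.09 +5.04 = 82.13 m/s
adjust_throttle(-265): rpm ← 10030 -265 = 9765
set_airspeed(58.67): V ← 58.67 m/s
final state: V = 58.67 m/s, rpm = 9765 → n = rpm/60 = 162.750000 rev/s
target J* = 0.3126; solve J* = V/(n·D) for n: n = V/(J*·D) = 58.67/(0.3126 × 2.833) = 66.249185 rev/s
rpm = 60·n = 3974.951101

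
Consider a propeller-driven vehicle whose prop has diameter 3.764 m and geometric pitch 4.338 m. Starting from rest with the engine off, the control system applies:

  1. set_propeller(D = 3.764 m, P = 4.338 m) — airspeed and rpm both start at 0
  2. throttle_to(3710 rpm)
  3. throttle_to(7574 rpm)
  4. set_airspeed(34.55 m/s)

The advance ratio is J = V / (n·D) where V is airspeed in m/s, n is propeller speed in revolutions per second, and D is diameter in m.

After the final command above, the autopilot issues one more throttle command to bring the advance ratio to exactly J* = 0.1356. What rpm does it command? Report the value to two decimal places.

set_propeller: D = 3.764 m, P = 4.338 m (p = P/D = 1.152497); state ← (V=0, rpm=0)
throttle_to(3710): rpm ← 3710
throttle_to(7574): rpm ← 7574
set_airspeed(34.55): V ← 34.55 m/s
final state: V = 34.55 m/s, rpm = 7574 → n = rpm/60 = 126.233333 rev/s
target J* = 0.1356; solve J* = V/(n·D) for n: n = V/(J*·D) = 34.55/(0.1356 × 3.764) = 67.692218 rev/s
rpm = 60·n = 4061.533108

rpm = 4061.53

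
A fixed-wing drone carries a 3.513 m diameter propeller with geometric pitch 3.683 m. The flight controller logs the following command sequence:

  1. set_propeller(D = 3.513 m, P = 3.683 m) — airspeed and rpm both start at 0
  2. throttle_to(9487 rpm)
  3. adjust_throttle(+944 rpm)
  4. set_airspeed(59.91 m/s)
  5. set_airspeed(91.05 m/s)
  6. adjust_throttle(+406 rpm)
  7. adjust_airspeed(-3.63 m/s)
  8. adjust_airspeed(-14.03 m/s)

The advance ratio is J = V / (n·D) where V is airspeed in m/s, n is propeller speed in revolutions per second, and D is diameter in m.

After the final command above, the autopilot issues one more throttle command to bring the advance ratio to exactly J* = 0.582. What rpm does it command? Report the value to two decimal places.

set_propeller: D = 3.513 m, P = 3.683 m (p = P/D = 1.048392); state ← (V=0, rpm=0)
throttle_to(9487): rpm ← 9487
adjust_throttle(+944): rpm ← 9487 +944 = 10431
set_airspeed(59.91): V ← 59.91 m/s
set_airspeed(91.05): V ← 91.05 m/s
adjust_throttle(+406): rpm ← 10431 +406 = 10837
adjust_airspeed(-3.63): V ← 91.05 -3.63 = 87.42 m/s
adjust_airspeed(-14.03): V ← 87.42 -14.03 = 73.39 m/s
final state: V = 73.39 m/s, rpm = 10837 → n = rpm/60 = 180.616667 rev/s
target J* = 0.582; solve J* = V/(n·D) for n: n = V/(J*·D) = 73.39/(0.582 × 3.513) = 35.895148 rev/s
rpm = 60·n = 2153.708904

rpm = 2153.71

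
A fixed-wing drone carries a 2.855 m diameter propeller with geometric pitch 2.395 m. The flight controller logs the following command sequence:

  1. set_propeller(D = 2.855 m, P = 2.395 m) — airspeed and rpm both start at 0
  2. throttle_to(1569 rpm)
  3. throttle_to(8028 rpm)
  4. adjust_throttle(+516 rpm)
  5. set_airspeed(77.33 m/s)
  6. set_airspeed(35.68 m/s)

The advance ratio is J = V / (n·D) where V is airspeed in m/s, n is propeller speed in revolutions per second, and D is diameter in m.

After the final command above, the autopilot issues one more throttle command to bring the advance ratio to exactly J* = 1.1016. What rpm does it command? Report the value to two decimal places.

set_propeller: D = 2.855 m, P = 2.395 m (p = P/D = 0.838879); state ← (V=0, rpm=0)
throttle_to(1569): rpm ← 1569
throttle_to(8028): rpm ← 8028
adjust_throttle(+516): rpm ← 8028 +516 = 8544
set_airspeed(77.33): V ← 77.33 m/s
set_airspeed(35.68): V ← 35.68 m/s
final state: V = 35.68 m/s, rpm = 8544 → n = rpm/60 = 142.400000 rev/s
target J* = 1.1016; solve J* = V/(n·D) for n: n = V/(J*·D) = 35.68/(1.1016 × 2.855) = 11.344747 rev/s
rpm = 60·n = 680.684806

rpm = 680.68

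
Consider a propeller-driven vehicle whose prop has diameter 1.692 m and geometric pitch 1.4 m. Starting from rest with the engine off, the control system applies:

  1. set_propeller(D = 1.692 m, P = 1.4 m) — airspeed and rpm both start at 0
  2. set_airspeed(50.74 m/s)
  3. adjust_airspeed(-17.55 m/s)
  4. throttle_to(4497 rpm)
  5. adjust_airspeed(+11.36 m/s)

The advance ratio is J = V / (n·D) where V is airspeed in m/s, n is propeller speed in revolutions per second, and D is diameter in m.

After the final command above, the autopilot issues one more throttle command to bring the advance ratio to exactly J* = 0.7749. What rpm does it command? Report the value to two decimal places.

rpm = 2038.70

set_propeller: D = 1.692 m, P = 1.4 m (p = P/D = 0.827423); state ← (V=0, rpm=0)
set_airspeed(50.74): V ← 50.74 m/s
adjust_airspeed(-17.55): V ← 50.74 -17.55 = 33.19 m/s
throttle_to(4497): rpm ← 4497
adjust_airspeed(+11.36): V ← 33.19 +11.36 = 44.55 m/s
final state: V = 44.55 m/s, rpm = 4497 → n = rpm/60 = 74.950000 rev/s
target J* = 0.7749; solve J* = V/(n·D) for n: n = V/(J*·D) = 44.55/(0.7749 × 1.692) = 33.978303 rev/s
rpm = 60·n = 2038.698199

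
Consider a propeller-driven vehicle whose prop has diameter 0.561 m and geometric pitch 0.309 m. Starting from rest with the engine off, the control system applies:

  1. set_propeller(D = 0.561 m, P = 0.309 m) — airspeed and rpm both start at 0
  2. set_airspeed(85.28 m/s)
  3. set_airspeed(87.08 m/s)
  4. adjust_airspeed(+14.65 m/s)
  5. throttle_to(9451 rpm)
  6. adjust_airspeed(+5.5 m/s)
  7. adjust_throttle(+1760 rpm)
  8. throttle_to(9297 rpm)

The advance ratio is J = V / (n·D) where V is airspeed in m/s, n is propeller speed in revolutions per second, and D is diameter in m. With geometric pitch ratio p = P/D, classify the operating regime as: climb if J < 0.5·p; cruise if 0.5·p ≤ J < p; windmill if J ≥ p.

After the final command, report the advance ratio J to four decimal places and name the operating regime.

set_propeller: D = 0.561 m, P = 0.309 m (p = P/D = 0.550802); state ← (V=0, rpm=0)
set_airspeed(85.28): V ← 85.28 m/s
set_airspeed(87.08): V ← 87.08 m/s
adjust_airspeed(+14.65): V ← 87.08 +14.65 = 101.73 m/s
throttle_to(9451): rpm ← 9451
adjust_airspeed(+5.5): V ← 101.73 +5.5 = 107.23 m/s
adjust_throttle(+1760): rpm ← 9451 +1760 = 11211
throttle_to(9297): rpm ← 9297
final state: V = 107.23 m/s, rpm = 9297 → n = rpm/60 = 154.950000 rev/s
J = V / (n·D) = 107.23 / (154.950000 × 0.561) = 1.233565
regime bands: climb J<0.2754 | cruise [0.2754, 0.5508) | windmill J≥0.5508
J = 1.2336 → windmill

J = 1.2336, regime = windmill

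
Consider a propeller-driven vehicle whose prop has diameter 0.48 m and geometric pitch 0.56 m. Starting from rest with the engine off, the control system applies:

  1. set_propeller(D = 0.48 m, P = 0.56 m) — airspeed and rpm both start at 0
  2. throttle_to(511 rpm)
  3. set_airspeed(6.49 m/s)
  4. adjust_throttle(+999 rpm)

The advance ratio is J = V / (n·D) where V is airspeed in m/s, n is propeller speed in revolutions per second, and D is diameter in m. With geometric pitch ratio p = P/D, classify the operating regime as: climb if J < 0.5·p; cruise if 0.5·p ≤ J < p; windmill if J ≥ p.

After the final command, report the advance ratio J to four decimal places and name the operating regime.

set_propeller: D = 0.48 m, P = 0.56 m (p = P/D = 1.166667); state ← (V=0, rpm=0)
throttle_to(511): rpm ← 511
set_airspeed(6.49): V ← 6.49 m/s
adjust_throttle(+999): rpm ← 511 +999 = 1510
final state: V = 6.49 m/s, rpm = 1510 → n = rpm/60 = 25.166667 rev/s
J = V / (n·D) = 6.49 / (25.166667 × 0.48) = 0.537252
regime bands: climb J<0.5833 | cruise [0.5833, 1.1667) | windmill J≥1.1667
J = 0.5373 → climb

J = 0.5373, regime = climb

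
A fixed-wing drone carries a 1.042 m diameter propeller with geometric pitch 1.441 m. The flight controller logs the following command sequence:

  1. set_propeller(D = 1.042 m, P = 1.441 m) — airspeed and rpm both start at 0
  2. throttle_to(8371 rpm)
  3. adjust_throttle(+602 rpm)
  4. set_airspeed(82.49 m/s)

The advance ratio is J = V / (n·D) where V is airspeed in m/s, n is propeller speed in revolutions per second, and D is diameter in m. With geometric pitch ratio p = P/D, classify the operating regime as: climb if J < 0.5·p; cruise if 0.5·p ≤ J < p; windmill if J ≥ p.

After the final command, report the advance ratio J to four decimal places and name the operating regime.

J = 0.5294, regime = climb

set_propeller: D = 1.042 m, P = 1.441 m (p = P/D = 1.382917); state ← (V=0, rpm=0)
throttle_to(8371): rpm ← 8371
adjust_throttle(+602): rpm ← 8371 +602 = 8973
set_airspeed(82.49): V ← 82.49 m/s
final state: V = 82.49 m/s, rpm = 8973 → n = rpm/60 = 149.550000 rev/s
J = V / (n·D) = 82.49 / (149.550000 × 1.042) = 0.529355
regime bands: climb J<0.6915 | cruise [0.6915, 1.3829) | windmill J≥1.3829
J = 0.5294 → climb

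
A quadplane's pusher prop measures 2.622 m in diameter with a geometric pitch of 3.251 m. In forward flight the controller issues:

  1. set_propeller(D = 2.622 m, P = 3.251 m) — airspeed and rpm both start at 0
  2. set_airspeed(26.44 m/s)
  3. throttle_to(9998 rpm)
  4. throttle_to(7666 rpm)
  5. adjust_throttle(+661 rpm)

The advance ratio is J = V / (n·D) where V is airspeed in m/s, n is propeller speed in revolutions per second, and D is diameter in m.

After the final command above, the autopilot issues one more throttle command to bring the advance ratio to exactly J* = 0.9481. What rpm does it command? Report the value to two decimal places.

rpm = 638.15

set_propeller: D = 2.622 m, P = 3.251 m (p = P/D = 1.239893); state ← (V=0, rpm=0)
set_airspeed(26.44): V ← 26.44 m/s
throttle_to(9998): rpm ← 9998
throttle_to(7666): rpm ← 7666
adjust_throttle(+661): rpm ← 7666 +661 = 8327
final state: V = 26.44 m/s, rpm = 8327 → n = rpm/60 = 138.783333 rev/s
target J* = 0.9481; solve J* = V/(n·D) for n: n = V/(J*·D) = 26.44/(0.9481 × 2.622) = 10.635909 rev/s
rpm = 60·n = 638.154546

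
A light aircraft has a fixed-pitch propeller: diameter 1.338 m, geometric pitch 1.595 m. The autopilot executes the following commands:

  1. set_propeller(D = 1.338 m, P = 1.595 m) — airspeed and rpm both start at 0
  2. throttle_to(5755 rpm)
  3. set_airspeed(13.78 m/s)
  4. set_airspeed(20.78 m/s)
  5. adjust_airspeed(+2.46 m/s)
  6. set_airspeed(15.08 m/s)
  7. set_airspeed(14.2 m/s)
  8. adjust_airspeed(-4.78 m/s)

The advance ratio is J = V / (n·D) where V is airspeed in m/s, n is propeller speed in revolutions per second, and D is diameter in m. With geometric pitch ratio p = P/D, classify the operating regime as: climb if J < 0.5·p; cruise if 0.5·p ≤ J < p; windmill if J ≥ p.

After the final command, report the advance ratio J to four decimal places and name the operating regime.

J = 0.0734, regime = climb

set_propeller: D = 1.338 m, P = 1.595 m (p = P/D = 1.192078); state ← (V=0, rpm=0)
throttle_to(5755): rpm ← 5755
set_airspeed(13.78): V ← 13.78 m/s
set_airspeed(20.78): V ← 20.78 m/s
adjust_airspeed(+2.46): V ← 20.78 +2.46 = 23.24 m/s
set_airspeed(15.08): V ← 15.08 m/s
set_airspeed(14.2): V ← 14.2 m/s
adjust_airspeed(-4.78): V ← 14.2 -4.78 = 9.42 m/s
final state: V = 9.42 m/s, rpm = 5755 → n = rpm/60 = 95.916667 rev/s
J = V / (n·D) = 9.42 / (95.916667 × 1.338) = 0.073401
regime bands: climb J<0.5960 | cruise [0.5960, 1.1921) | windmill J≥1.1921
J = 0.0734 → climb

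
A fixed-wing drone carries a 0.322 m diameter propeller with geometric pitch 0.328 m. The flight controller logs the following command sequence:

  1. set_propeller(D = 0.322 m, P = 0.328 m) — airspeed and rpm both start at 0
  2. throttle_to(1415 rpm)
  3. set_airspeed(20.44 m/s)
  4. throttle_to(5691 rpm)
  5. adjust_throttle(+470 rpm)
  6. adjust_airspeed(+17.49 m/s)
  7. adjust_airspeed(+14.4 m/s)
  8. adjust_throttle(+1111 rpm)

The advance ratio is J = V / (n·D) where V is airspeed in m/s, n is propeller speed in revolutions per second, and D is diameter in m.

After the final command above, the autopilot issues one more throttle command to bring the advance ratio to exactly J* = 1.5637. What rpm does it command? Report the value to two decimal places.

rpm = 6235.81

set_propeller: D = 0.322 m, P = 0.328 m (p = P/D = 1.018634); state ← (V=0, rpm=0)
throttle_to(1415): rpm ← 1415
set_airspeed(20.44): V ← 20.44 m/s
throttle_to(5691): rpm ← 5691
adjust_throttle(+470): rpm ← 5691 +470 = 6161
adjust_airspeed(+17.49): V ← 20.44 +17.49 = 37.93 m/s
adjust_airspeed(+14.4): V ← 37.93 +14.4 = 52.33 m/s
adjust_throttle(+1111): rpm ← 6161 +1111 = 7272
final state: V = 52.33 m/s, rpm = 7272 → n = rpm/60 = 121.200000 rev/s
target J* = 1.5637; solve J* = V/(n·D) for n: n = V/(J*·D) = 52.33/(1.5637 × 0.322) = 103.930120 rev/s
rpm = 60·n = 6235.807173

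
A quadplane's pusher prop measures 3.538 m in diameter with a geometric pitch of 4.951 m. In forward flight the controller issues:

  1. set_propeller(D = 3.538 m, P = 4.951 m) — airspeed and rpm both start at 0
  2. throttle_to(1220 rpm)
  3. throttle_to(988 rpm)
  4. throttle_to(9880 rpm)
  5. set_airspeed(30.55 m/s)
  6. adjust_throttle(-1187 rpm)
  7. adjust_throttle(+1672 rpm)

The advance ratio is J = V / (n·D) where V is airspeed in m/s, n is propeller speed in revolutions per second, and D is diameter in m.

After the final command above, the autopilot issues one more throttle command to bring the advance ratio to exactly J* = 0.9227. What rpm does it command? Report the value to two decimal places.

rpm = 561.49

set_propeller: D = 3.538 m, P = 4.951 m (p = P/D = 1.399378); state ← (V=0, rpm=0)
throttle_to(1220): rpm ← 1220
throttle_to(988): rpm ← 988
throttle_to(9880): rpm ← 9880
set_airspeed(30.55): V ← 30.55 m/s
adjust_throttle(-1187): rpm ← 9880 -1187 = 8693
adjust_throttle(+1672): rpm ← 8693 +1672 = 10365
final state: V = 30.55 m/s, rpm = 10365 → n = rpm/60 = 172.750000 rev/s
target J* = 0.9227; solve J* = V/(n·D) for n: n = V/(J*·D) = 30.55/(0.9227 × 3.538) = 9.358212 rev/s
rpm = 60·n = 561.492702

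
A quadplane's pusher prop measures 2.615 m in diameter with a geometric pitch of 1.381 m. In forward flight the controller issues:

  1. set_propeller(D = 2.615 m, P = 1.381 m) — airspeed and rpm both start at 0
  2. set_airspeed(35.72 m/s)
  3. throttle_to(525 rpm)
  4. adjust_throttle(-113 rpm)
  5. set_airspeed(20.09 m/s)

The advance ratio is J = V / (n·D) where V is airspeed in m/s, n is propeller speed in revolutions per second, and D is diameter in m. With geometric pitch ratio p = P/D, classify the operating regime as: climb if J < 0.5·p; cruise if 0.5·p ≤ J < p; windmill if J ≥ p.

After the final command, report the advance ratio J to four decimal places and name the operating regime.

J = 1.1188, regime = windmill

set_propeller: D = 2.615 m, P = 1.381 m (p = P/D = 0.528107); state ← (V=0, rpm=0)
set_airspeed(35.72): V ← 35.72 m/s
throttle_to(525): rpm ← 525
adjust_throttle(-113): rpm ← 525 -113 = 412
set_airspeed(20.09): V ← 20.09 m/s
final state: V = 20.09 m/s, rpm = 412 → n = rpm/60 = 6.866667 rev/s
J = V / (n·D) = 20.09 / (6.866667 × 2.615) = 1.118825
regime bands: climb J<0.2641 | cruise [0.2641, 0.5281) | windmill J≥0.5281
J = 1.1188 → windmill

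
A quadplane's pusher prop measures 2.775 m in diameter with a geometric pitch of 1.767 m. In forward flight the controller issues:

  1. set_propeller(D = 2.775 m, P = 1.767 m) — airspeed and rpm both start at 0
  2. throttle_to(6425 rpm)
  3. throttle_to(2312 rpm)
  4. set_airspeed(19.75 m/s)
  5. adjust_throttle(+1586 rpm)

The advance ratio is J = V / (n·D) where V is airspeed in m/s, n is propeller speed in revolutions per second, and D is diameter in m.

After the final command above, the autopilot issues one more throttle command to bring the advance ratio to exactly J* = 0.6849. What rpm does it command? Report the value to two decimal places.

rpm = 623.49

set_propeller: D = 2.775 m, P = 1.767 m (p = P/D = 0.636757); state ← (V=0, rpm=0)
throttle_to(6425): rpm ← 6425
throttle_to(2312): rpm ← 2312
set_airspeed(19.75): V ← 19.75 m/s
adjust_throttle(+1586): rpm ← 2312 +1586 = 3898
final state: V = 19.75 m/s, rpm = 3898 → n = rpm/60 = 64.966667 rev/s
target J* = 0.6849; solve J* = V/(n·D) for n: n = V/(J*·D) = 19.75/(0.6849 × 2.775) = 10.391469 rev/s
rpm = 60·n = 623.488140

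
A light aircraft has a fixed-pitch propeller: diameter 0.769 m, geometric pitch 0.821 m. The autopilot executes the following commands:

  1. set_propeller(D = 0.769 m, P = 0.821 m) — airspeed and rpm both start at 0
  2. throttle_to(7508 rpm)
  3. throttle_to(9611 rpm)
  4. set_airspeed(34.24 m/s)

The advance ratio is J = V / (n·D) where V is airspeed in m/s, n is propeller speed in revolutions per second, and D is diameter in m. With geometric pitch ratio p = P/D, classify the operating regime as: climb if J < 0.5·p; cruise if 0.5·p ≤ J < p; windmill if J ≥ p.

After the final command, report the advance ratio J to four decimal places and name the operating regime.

set_propeller: D = 0.769 m, P = 0.821 m (p = P/D = 1.067620); state ← (V=0, rpm=0)
throttle_to(7508): rpm ← 7508
throttle_to(9611): rpm ← 9611
set_airspeed(34.24): V ← 34.24 m/s
final state: V = 34.24 m/s, rpm = 9611 → n = rpm/60 = 160.183333 rev/s
J = V / (n·D) = 34.24 / (160.183333 × 0.769) = 0.277965
regime bands: climb J<0.5338 | cruise [0.5338, 1.0676) | windmill J≥1.0676
J = 0.2780 → climb

J = 0.2780, regime = climb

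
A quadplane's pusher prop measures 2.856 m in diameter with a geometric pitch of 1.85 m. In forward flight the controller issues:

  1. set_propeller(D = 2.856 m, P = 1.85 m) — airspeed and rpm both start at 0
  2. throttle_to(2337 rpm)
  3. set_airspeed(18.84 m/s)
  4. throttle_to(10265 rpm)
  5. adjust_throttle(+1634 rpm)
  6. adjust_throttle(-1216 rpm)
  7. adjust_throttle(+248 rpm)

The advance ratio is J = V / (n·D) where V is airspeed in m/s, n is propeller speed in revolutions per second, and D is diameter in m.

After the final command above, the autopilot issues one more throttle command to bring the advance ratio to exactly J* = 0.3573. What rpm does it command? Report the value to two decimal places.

rpm = 1107.75

set_propeller: D = 2.856 m, P = 1.85 m (p = P/D = 0.647759); state ← (V=0, rpm=0)
throttle_to(2337): rpm ← 2337
set_airspeed(18.84): V ← 18.84 m/s
throttle_to(10265): rpm ← 10265
adjust_throttle(+1634): rpm ← 10265 +1634 = 11899
adjust_throttle(-1216): rpm ← 11899 -1216 = 10683
adjust_throttle(+248): rpm ← 10683 +248 = 10931
final state: V = 18.84 m/s, rpm = 10931 → n = rpm/60 = 182.183333 rev/s
target J* = 0.3573; solve J* = V/(n·D) for n: n = V/(J*·D) = 18.84/(0.3573 × 2.856) = 18.462465 rev/s
rpm = 60·n = 1107.747885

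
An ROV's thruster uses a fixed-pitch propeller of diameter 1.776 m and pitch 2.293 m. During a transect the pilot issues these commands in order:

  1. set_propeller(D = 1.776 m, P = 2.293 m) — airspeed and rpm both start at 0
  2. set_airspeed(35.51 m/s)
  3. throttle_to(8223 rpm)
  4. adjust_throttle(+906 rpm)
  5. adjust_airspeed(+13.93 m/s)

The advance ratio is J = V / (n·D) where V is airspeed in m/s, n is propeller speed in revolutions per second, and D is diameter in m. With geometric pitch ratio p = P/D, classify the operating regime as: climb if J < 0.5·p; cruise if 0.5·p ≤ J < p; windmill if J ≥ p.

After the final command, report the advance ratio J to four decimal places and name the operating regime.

set_propeller: D = 1.776 m, P = 2.293 m (p = P/D = 1.291104); state ← (V=0, rpm=0)
set_airspeed(35.51): V ← 35.51 m/s
throttle_to(8223): rpm ← 8223
adjust_throttle(+906): rpm ← 8223 +906 = 9129
adjust_airspeed(+13.93): V ← 35.51 +13.93 = 49.44 m/s
final state: V = 49.44 m/s, rpm = 9129 → n = rpm/60 = 152.150000 rev/s
J = V / (n·D) = 49.44 / (152.150000 × 1.776) = 0.182963
regime bands: climb J<0.6456 | cruise [0.6456, 1.2911) | windmill J≥1.2911
J = 0.1830 → climb

J = 0.1830, regime = climb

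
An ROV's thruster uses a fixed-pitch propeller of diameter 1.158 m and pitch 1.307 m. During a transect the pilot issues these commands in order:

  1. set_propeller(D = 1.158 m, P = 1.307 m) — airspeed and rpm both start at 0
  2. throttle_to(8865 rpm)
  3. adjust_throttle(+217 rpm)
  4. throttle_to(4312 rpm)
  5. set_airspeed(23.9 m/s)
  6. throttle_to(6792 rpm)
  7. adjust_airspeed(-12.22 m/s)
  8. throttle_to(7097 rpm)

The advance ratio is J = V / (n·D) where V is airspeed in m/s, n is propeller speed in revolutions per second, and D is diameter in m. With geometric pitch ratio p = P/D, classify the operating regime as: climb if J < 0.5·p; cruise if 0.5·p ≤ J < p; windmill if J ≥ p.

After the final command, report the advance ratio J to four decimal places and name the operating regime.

set_propeller: D = 1.158 m, P = 1.307 m (p = P/D = 1.128670); state ← (V=0, rpm=0)
throttle_to(8865): rpm ← 8865
adjust_throttle(+217): rpm ← 8865 +217 = 9082
throttle_to(4312): rpm ← 4312
set_airspeed(23.9): V ← 23.9 m/s
throttle_to(6792): rpm ← 6792
adjust_airspeed(-12.22): V ← 23.9 -12.22 = 11.68 m/s
throttle_to(7097): rpm ← 7097
final state: V = 11.68 m/s, rpm = 7097 → n = rpm/60 = 118.283333 rev/s
J = V / (n·D) = 11.68 / (118.283333 × 1.158) = 0.085273
regime bands: climb J<0.5643 | cruise [0.5643, 1.1287) | windmill J≥1.1287
J = 0.0853 → climb

J = 0.0853, regime = climb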